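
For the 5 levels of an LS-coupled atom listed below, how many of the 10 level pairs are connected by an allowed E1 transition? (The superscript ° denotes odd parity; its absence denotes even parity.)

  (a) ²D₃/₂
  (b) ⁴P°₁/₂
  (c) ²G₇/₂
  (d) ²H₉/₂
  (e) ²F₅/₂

0

(a)–(b): forbidden (ΔS).
(a)–(c): forbidden (parity, ΔL, ΔJ).
(a)–(d): forbidden (parity, ΔL, ΔJ).
(a)–(e): forbidden (parity).
(b)–(c): forbidden (ΔS, ΔL, ΔJ).
(b)–(d): forbidden (ΔS, ΔL, ΔJ).
(b)–(e): forbidden (ΔS, ΔL, ΔJ).
(c)–(d): forbidden (parity).
(c)–(e): forbidden (parity).
(d)–(e): forbidden (parity, ΔL, ΔJ).
Allowed pairs: 0 of 10.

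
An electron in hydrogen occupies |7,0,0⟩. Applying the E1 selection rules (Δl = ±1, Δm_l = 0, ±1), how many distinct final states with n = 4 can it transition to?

E1 requires Δl = ±1, so l_f ∈ {-1, 1}; with 0 ≤ l_f ≤ n_f−1 = 3, the allowed l_f values are {1}.
For l_f = 1: m_f ∈ {m_i−1, m_i, m_i+1} ∩ [−1, 1] = {-1, 0, 1} → 3 states.
Total: 3.

3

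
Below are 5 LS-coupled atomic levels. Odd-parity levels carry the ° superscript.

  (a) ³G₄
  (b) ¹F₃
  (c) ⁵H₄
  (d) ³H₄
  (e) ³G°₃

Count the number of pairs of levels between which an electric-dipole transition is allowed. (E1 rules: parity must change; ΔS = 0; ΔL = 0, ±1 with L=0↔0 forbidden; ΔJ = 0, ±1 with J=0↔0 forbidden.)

2

(a)–(b): forbidden (parity, ΔS).
(a)–(c): forbidden (parity, ΔS).
(a)–(d): forbidden (parity).
(a)–(e): allowed.
(b)–(c): forbidden (parity, ΔS, ΔL).
(b)–(d): forbidden (parity, ΔS, ΔL).
(b)–(e): forbidden (ΔS).
(c)–(d): forbidden (parity, ΔS).
(c)–(e): forbidden (ΔS).
(d)–(e): allowed.
Allowed pairs: 2 of 10.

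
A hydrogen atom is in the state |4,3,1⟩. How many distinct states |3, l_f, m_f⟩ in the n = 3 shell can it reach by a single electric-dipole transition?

E1 requires Δl = ±1, so l_f ∈ {2, 4}; with 0 ≤ l_f ≤ n_f−1 = 2, the allowed l_f values are {2}.
For l_f = 2: m_f ∈ {m_i−1, m_i, m_i+1} ∩ [−2, 2] = {0, 1, 2} → 3 states.
Total: 3.

3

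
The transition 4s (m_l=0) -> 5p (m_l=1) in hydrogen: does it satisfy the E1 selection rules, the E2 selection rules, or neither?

Δl = 1 − 0 = +1; l_i + l_f = 1.
Δm_l = +1.
E1 (Δl = ±1, |Δm_l| ≤ 1): satisfied.
E2 (Δl = 0,±2, l_i+l_f ≥ 2, |Δm_l| ≤ 2): not satisfied.

E1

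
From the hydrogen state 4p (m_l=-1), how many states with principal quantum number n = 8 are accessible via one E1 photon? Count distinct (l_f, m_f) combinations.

4

E1 requires Δl = ±1, so l_f ∈ {0, 2}; with 0 ≤ l_f ≤ n_f−1 = 7, the allowed l_f values are {0, 2}.
For l_f = 0: m_f ∈ {m_i−1, m_i, m_i+1} ∩ [−0, 0] = {0} → 1 state.
For l_f = 2: m_f ∈ {m_i−1, m_i, m_i+1} ∩ [−2, 2] = {-2, -1, 0} → 3 states.
Total: 4.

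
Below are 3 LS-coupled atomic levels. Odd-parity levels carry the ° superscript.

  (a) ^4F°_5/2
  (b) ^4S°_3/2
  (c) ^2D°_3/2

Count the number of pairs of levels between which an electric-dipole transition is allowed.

(a)–(b): forbidden (parity, ΔL).
(a)–(c): forbidden (parity, ΔS).
(b)–(c): forbidden (parity, ΔS, ΔL).
Allowed pairs: 0 of 3.

0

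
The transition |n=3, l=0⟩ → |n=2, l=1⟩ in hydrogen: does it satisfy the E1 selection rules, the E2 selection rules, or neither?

E1

Δl = 1 − 0 = +1; l_i + l_f = 1.
E1 (Δl = ±1): satisfied.
E2 (Δl = 0,±2, l_i+l_f ≥ 2): not satisfied.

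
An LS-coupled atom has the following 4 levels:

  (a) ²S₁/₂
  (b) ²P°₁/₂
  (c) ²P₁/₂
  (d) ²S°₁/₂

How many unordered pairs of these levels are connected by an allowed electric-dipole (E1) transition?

(a)–(b): allowed.
(a)–(c): forbidden (parity).
(a)–(d): forbidden (ΔL).
(b)–(c): allowed.
(b)–(d): forbidden (parity).
(c)–(d): allowed.
Allowed pairs: 3 of 6.

3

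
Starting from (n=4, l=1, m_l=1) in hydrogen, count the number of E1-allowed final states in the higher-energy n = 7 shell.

E1 requires Δl = ±1, so l_f ∈ {0, 2}; with 0 ≤ l_f ≤ n_f−1 = 6, the allowed l_f values are {0, 2}.
For l_f = 0: m_f ∈ {m_i−1, m_i, m_i+1} ∩ [−0, 0] = {0} → 1 state.
For l_f = 2: m_f ∈ {m_i−1, m_i, m_i+1} ∩ [−2, 2] = {0, 1, 2} → 3 states.
Total: 4.

4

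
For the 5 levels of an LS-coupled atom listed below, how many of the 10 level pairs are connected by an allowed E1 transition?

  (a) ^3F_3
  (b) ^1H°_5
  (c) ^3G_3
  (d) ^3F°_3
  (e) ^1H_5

(a)–(b): forbidden (ΔS, ΔL, ΔJ).
(a)–(c): forbidden (parity).
(a)–(d): allowed.
(a)–(e): forbidden (parity, ΔS, ΔL, ΔJ).
(b)–(c): forbidden (ΔS, ΔJ).
(b)–(d): forbidden (parity, ΔS, ΔL, ΔJ).
(b)–(e): allowed.
(c)–(d): allowed.
(c)–(e): forbidden (parity, ΔS, ΔJ).
(d)–(e): forbidden (ΔS, ΔL, ΔJ).
Allowed pairs: 3 of 10.

3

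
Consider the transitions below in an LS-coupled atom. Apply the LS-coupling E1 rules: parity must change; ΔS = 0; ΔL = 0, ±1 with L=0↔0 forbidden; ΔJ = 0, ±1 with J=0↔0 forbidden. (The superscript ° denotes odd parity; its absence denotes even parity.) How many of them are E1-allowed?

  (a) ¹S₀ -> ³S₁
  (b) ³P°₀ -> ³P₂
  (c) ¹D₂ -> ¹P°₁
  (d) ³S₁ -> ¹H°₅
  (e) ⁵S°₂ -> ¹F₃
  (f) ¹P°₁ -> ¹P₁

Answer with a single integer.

(a) forbidden (parity, ΔS, ΔL fail)
(b) forbidden (ΔJ fails)
(c) allowed
(d) forbidden (ΔS, ΔL, ΔJ fail)
(e) forbidden (ΔS, ΔL fail)
(f) allowed
Total allowed: 2 of 6.

2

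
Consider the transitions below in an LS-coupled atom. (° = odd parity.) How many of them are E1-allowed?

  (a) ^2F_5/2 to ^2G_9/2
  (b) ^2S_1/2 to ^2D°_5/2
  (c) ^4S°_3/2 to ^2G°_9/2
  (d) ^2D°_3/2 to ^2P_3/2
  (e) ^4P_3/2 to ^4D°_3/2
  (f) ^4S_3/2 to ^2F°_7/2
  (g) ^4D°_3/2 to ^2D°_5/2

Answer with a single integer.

(a) forbidden (parity, ΔJ fail)
(b) forbidden (ΔL, ΔJ fail)
(c) forbidden (parity, ΔS, ΔL, ΔJ fail)
(d) allowed
(e) allowed
(f) forbidden (ΔS, ΔL, ΔJ fail)
(g) forbidden (parity, ΔS fail)
Total allowed: 2 of 7.

2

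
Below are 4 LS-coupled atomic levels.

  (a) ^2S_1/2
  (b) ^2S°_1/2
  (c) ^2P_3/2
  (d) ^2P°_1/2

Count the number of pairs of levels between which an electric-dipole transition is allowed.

3

(a)–(b): forbidden (ΔL).
(a)–(c): forbidden (parity).
(a)–(d): allowed.
(b)–(c): allowed.
(b)–(d): forbidden (parity).
(c)–(d): allowed.
Allowed pairs: 3 of 6.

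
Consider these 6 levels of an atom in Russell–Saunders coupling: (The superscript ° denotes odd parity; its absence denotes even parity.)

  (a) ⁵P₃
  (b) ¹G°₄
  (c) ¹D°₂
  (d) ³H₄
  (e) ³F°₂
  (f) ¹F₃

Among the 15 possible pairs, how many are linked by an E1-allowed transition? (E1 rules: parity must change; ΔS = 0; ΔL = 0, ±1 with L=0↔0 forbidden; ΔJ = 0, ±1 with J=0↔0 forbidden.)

(a)–(b): forbidden (ΔS, ΔL).
(a)–(c): forbidden (ΔS).
(a)–(d): forbidden (parity, ΔS, ΔL).
(a)–(e): forbidden (ΔS, ΔL).
(a)–(f): forbidden (parity, ΔS, ΔL).
(b)–(c): forbidden (parity, ΔL, ΔJ).
(b)–(d): forbidden (ΔS).
(b)–(e): forbidden (parity, ΔS, ΔJ).
(b)–(f): allowed.
(c)–(d): forbidden (ΔS, ΔL, ΔJ).
(c)–(e): forbidden (parity, ΔS).
(c)–(f): allowed.
(d)–(e): forbidden (ΔL, ΔJ).
(d)–(f): forbidden (parity, ΔS, ΔL).
(e)–(f): forbidden (ΔS).
Allowed pairs: 2 of 15.

2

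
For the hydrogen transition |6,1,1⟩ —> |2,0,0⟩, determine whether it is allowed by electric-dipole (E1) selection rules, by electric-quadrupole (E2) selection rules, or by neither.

E1

Δl = 0 − 1 = -1; l_i + l_f = 1.
Δm_l = -1.
E1 (Δl = ±1, |Δm_l| ≤ 1): satisfied.
E2 (Δl = 0,±2, l_i+l_f ≥ 2, |Δm_l| ≤ 2): not satisfied.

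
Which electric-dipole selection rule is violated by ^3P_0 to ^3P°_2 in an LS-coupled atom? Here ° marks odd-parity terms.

Parity must change: even → odd — ✓.
ΔS = 0: S: 1 → 1 — ✓.
ΔL = 0, ±1 (not L=0↔0): L: 1 → 1, ΔL = +0 — ✓.
ΔJ = 0, ±1 (not J=0↔0): J: 0 → 2, ΔJ = +2 — ✗.

the ΔJ = 0, ±1 rule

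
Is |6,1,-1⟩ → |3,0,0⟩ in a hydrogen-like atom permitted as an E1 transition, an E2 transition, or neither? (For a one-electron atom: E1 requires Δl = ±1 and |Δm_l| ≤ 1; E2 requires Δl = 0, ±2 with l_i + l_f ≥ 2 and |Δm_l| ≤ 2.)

E1

Δl = 0 − 1 = -1; l_i + l_f = 1.
Δm_l = +1.
E1 (Δl = ±1, |Δm_l| ≤ 1): satisfied.
E2 (Δl = 0,±2, l_i+l_f ≥ 2, |Δm_l| ≤ 2): not satisfied.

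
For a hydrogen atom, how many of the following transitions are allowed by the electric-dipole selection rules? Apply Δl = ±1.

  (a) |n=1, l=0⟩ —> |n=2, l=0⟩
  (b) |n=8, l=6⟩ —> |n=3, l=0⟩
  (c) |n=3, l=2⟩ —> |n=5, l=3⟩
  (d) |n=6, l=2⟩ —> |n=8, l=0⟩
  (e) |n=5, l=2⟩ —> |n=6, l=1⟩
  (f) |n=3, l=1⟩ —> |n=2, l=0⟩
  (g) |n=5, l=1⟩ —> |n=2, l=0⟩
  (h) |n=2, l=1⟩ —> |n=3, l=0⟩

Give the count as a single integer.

(a) forbidden — Δl = +0 (E1 requires Δl = ±1)
(b) forbidden — Δl = -6 (E1 requires Δl = ±1)
(c) allowed
(d) forbidden — Δl = -2 (E1 requires Δl = ±1)
(e) allowed
(f) allowed
(g) allowed
(h) allowed
Total allowed: 5 of 8.

5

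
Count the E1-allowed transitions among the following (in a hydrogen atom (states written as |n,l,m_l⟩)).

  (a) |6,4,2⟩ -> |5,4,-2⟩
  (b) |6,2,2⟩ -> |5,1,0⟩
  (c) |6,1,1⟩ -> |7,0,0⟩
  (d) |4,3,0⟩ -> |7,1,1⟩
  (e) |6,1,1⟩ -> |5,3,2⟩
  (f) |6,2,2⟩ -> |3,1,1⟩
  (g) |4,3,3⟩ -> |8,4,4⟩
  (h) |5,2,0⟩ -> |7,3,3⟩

3

(a) forbidden — Δl = +0 (E1 requires Δl = ±1); Δm_l = -4 (E1 requires Δm_l = 0, ±1)
(b) forbidden — Δm_l = -2 (E1 requires Δm_l = 0, ±1)
(c) allowed
(d) forbidden — Δl = -2 (E1 requires Δl = ±1)
(e) forbidden — Δl = +2 (E1 requires Δl = ±1)
(f) allowed
(g) allowed
(h) forbidden — Δm_l = +3 (E1 requires Δm_l = 0, ±1)
Total allowed: 3 of 8.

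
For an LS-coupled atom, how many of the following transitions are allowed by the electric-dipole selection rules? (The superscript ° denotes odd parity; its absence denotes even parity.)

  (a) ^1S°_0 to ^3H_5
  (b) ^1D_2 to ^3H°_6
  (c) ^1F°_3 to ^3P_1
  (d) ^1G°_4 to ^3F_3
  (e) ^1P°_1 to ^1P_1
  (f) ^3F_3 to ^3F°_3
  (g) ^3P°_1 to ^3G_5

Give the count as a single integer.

2

(a) forbidden (ΔS, ΔL, ΔJ fail)
(b) forbidden (ΔS, ΔL, ΔJ fail)
(c) forbidden (ΔS, ΔL, ΔJ fail)
(d) forbidden (ΔS fails)
(e) allowed
(f) allowed
(g) forbidden (ΔL, ΔJ fail)
Total allowed: 2 of 7.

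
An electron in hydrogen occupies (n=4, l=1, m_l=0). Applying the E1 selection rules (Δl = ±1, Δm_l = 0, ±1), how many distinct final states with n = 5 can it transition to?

E1 requires Δl = ±1, so l_f ∈ {0, 2}; with 0 ≤ l_f ≤ n_f−1 = 4, the allowed l_f values are {0, 2}.
For l_f = 0: m_f ∈ {m_i−1, m_i, m_i+1} ∩ [−0, 0] = {0} → 1 state.
For l_f = 2: m_f ∈ {m_i−1, m_i, m_i+1} ∩ [−2, 2] = {-1, 0, 1} → 3 states.
Total: 4.

4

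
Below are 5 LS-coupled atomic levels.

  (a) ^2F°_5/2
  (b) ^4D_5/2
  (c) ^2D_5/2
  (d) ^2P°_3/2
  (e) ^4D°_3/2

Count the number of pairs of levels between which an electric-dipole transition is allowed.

(a)–(b): forbidden (ΔS).
(a)–(c): allowed.
(a)–(d): forbidden (parity, ΔL).
(a)–(e): forbidden (parity, ΔS).
(b)–(c): forbidden (parity, ΔS).
(b)–(d): forbidden (ΔS).
(b)–(e): allowed.
(c)–(d): allowed.
(c)–(e): forbidden (ΔS).
(d)–(e): forbidden (parity, ΔS).
Allowed pairs: 3 of 10.

3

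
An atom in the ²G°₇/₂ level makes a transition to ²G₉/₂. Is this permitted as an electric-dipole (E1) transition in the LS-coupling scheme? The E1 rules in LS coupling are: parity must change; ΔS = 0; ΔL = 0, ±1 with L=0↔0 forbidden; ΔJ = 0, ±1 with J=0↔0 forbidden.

Reading off the term symbols: S 1/2→1/2, L 4→4, J 7/2→9/2, parity odd→even.
ΔJ = 0, ±1 (not J=0↔0): J: 7/2 → 9/2, ΔJ = +1 — ✓.
ΔL = 0, ±1 (not L=0↔0): L: 4 → 4, ΔL = +0 — ✓.
ΔS = 0: S: 1/2 → 1/2 — ✓.
Parity must change: odd → even — ✓.
All four E1 rules are satisfied.

allowed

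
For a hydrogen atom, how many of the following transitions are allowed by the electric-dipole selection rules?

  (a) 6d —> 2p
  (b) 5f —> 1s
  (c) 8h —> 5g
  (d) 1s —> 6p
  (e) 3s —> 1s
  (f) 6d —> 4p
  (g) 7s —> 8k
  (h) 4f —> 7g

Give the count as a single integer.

5

(a) allowed
(b) forbidden — Δl = -3 (E1 requires Δl = ±1)
(c) allowed
(d) allowed
(e) forbidden — Δl = +0 (E1 requires Δl = ±1)
(f) allowed
(g) forbidden — Δl = +7 (E1 requires Δl = ±1)
(h) allowed
Total allowed: 5 of 8.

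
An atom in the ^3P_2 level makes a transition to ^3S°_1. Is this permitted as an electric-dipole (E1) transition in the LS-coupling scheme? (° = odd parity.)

ΔS = 0: S: 1 → 1 — satisfied.
Parity must change: even → odd — satisfied.
ΔJ = 0, ±1 (not J=0↔0): J: 2 → 1, ΔJ = -1 — satisfied.
ΔL = 0, ±1 (not L=0↔0): L: 1 → 0, ΔL = -1 — satisfied.
All four E1 rules are satisfied.

allowed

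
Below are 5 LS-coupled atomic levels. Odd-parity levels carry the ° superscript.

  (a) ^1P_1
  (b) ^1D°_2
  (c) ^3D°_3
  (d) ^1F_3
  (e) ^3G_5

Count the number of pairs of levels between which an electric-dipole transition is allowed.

2

(a)–(b): allowed.
(a)–(c): forbidden (ΔS, ΔJ).
(a)–(d): forbidden (parity, ΔL, ΔJ).
(a)–(e): forbidden (parity, ΔS, ΔL, ΔJ).
(b)–(c): forbidden (parity, ΔS).
(b)–(d): allowed.
(b)–(e): forbidden (ΔS, ΔL, ΔJ).
(c)–(d): forbidden (ΔS).
(c)–(e): forbidden (ΔL, ΔJ).
(d)–(e): forbidden (parity, ΔS, ΔJ).
Allowed pairs: 2 of 10.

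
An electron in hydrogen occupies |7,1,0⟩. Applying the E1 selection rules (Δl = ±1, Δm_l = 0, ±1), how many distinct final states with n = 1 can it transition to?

1

E1 requires Δl = ±1, so l_f ∈ {0, 2}; with 0 ≤ l_f ≤ n_f−1 = 0, the allowed l_f values are {0}.
For l_f = 0: m_f ∈ {m_i−1, m_i, m_i+1} ∩ [−0, 0] = {0} → 1 state.
Total: 1.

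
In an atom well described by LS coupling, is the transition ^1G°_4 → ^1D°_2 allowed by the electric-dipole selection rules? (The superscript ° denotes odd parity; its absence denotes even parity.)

ΔL = 0, ±1 (not L=0↔0): L: 4 → 2, ΔL = -2 — fails.
ΔS = 0: S: 0 → 0 — passes.
ΔJ = 0, ±1 (not J=0↔0): J: 4 → 2, ΔJ = -2 — fails.
Parity must change: odd → odd — fails.
Rule(s) violated: parity, ΔL, ΔJ.

forbidden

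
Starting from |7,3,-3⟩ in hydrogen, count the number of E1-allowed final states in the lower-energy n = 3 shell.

1

E1 requires Δl = ±1, so l_f ∈ {2, 4}; with 0 ≤ l_f ≤ n_f−1 = 2, the allowed l_f values are {2}.
For l_f = 2: m_f ∈ {m_i−1, m_i, m_i+1} ∩ [−2, 2] = {-2} → 1 state.
Total: 1.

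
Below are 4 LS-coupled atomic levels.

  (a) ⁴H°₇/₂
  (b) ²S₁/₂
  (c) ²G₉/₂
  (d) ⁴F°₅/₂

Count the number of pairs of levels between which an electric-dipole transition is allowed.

(a)–(b): forbidden (ΔS, ΔL, ΔJ).
(a)–(c): forbidden (ΔS).
(a)–(d): forbidden (parity, ΔL).
(b)–(c): forbidden (parity, ΔL, ΔJ).
(b)–(d): forbidden (ΔS, ΔL, ΔJ).
(c)–(d): forbidden (ΔS, ΔJ).
Allowed pairs: 0 of 6.

0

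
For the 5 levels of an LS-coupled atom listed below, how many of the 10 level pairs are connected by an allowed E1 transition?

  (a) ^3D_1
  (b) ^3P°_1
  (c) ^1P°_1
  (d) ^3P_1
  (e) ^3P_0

3

(a)–(b): allowed.
(a)–(c): forbidden (ΔS).
(a)–(d): forbidden (parity).
(a)–(e): forbidden (parity).
(b)–(c): forbidden (parity, ΔS).
(b)–(d): allowed.
(b)–(e): allowed.
(c)–(d): forbidden (ΔS).
(c)–(e): forbidden (ΔS).
(d)–(e): forbidden (parity).
Allowed pairs: 3 of 10.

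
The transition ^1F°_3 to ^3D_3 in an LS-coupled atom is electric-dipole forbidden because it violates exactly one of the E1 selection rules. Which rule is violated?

the ΔS = 0 rule

Initial level: S=0, L=3, J=3, parity odd. Final level: S=1, L=2, J=3, parity even.
Parity must change: odd → even — satisfied.
ΔS = 0: S: 0 → 1 — violated.
ΔL = 0, ±1 (not L=0↔0): L: 3 → 2, ΔL = -1 — satisfied.
ΔJ = 0, ±1 (not J=0↔0): J: 3 → 3, ΔJ = +0 — satisfied.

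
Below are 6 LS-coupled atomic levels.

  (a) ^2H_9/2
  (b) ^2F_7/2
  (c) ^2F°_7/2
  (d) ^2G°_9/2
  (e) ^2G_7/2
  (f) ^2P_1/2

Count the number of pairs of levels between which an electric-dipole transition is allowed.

5

(a)–(b): forbidden (parity, ΔL).
(a)–(c): forbidden (ΔL).
(a)–(d): allowed.
(a)–(e): forbidden (parity).
(a)–(f): forbidden (parity, ΔL, ΔJ).
(b)–(c): allowed.
(b)–(d): allowed.
(b)–(e): forbidden (parity).
(b)–(f): forbidden (parity, ΔL, ΔJ).
(c)–(d): forbidden (parity).
(c)–(e): allowed.
(c)–(f): forbidden (ΔL, ΔJ).
(d)–(e): allowed.
(d)–(f): forbidden (ΔL, ΔJ).
(e)–(f): forbidden (parity, ΔL, ΔJ).
Allowed pairs: 5 of 15.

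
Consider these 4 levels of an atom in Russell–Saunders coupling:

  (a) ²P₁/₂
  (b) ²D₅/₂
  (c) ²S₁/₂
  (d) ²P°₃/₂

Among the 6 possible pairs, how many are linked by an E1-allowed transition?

(a)–(b): forbidden (parity, ΔJ).
(a)–(c): forbidden (parity).
(a)–(d): allowed.
(b)–(c): forbidden (parity, ΔL, ΔJ).
(b)–(d): allowed.
(c)–(d): allowed.
Allowed pairs: 3 of 6.

3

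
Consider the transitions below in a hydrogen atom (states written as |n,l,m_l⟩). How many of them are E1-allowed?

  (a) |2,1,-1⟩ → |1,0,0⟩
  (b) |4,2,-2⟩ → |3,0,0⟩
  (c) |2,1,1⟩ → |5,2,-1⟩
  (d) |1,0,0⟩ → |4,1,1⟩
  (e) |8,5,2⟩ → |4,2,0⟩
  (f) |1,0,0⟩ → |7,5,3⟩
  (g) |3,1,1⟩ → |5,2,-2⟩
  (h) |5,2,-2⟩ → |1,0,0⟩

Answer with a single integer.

(a) allowed
(b) forbidden — Δl = -2 (E1 requires Δl = ±1); Δm_l = +2 (E1 requires Δm_l = 0, ±1)
(c) forbidden — Δm_l = -2 (E1 requires Δm_l = 0, ±1)
(d) allowed
(e) forbidden — Δl = -3 (E1 requires Δl = ±1); Δm_l = -2 (E1 requires Δm_l = 0, ±1)
(f) forbidden — Δl = +5 (E1 requires Δl = ±1); Δm_l = +3 (E1 requires Δm_l = 0, ±1)
(g) forbidden — Δm_l = -3 (E1 requires Δm_l = 0, ±1)
(h) forbidden — Δl = -2 (E1 requires Δl = ±1); Δm_l = +2 (E1 requires Δm_l = 0, ±1)
Total allowed: 2 of 8.

2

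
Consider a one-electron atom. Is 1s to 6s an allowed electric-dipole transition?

forbidden

Initial l = 0, final l = 0, so Δl = +0. E1 requires Δl = ±1: violated.
The transition is electric-dipole forbidden.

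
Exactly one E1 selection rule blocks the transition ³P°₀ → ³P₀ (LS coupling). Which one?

the J=0 ↔ J=0 exclusion

Parity must change: odd → even — satisfied.
ΔS = 0: S: 1 → 1 — satisfied.
ΔL = 0, ±1 (not L=0↔0): L: 1 → 1, ΔL = +0 — satisfied.
ΔJ = 0, ±1 (not J=0↔0): J: 0 → 0, ΔJ = +0 — violated.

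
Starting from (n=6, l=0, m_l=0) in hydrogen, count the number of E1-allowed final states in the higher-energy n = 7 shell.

E1 requires Δl = ±1, so l_f ∈ {-1, 1}; with 0 ≤ l_f ≤ n_f−1 = 6, the allowed l_f values are {1}.
For l_f = 1: m_f ∈ {m_i−1, m_i, m_i+1} ∩ [−1, 1] = {-1, 0, 1} → 3 states.
Total: 3.

3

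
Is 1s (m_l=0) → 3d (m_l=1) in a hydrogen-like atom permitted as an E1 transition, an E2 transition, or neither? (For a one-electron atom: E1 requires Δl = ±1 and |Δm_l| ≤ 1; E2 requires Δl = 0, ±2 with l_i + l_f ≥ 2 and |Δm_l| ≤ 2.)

E2

Δl = 2 − 0 = +2; l_i + l_f = 2.
Δm_l = +1.
E1 (Δl = ±1, |Δm_l| ≤ 1): not satisfied.
E2 (Δl = 0,±2, l_i+l_f ≥ 2, |Δm_l| ≤ 2): satisfied.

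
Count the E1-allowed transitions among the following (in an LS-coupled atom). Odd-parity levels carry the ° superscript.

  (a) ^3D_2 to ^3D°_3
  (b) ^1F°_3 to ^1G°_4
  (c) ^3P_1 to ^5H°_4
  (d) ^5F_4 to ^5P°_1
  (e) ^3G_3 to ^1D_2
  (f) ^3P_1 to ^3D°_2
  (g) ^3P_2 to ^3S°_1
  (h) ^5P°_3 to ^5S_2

(a) allowed
(b) forbidden (parity fails)
(c) forbidden (ΔS, ΔL, ΔJ fail)
(d) forbidden (ΔL, ΔJ fail)
(e) forbidden (parity, ΔS, ΔL fail)
(f) allowed
(g) allowed
(h) allowed
Total allowed: 4 of 8.

4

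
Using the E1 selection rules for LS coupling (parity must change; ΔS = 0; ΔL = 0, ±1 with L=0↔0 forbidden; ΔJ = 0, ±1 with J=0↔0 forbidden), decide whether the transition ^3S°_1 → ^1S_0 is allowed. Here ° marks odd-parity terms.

Parity must change: odd → even — ✓.
ΔS = 0: S: 1 → 0 — ✗.
ΔL = 0, ±1 (not L=0↔0): L: 0 → 0, ΔL = +0 — ✗.
ΔJ = 0, ±1 (not J=0↔0): J: 1 → 0, ΔJ = -1 — ✓.
Rule(s) violated: ΔS, ΔL.

forbidden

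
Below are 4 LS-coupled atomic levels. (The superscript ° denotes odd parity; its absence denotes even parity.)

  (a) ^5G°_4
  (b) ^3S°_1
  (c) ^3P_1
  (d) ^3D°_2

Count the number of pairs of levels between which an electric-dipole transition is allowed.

2

(a)–(b): forbidden (parity, ΔS, ΔL, ΔJ).
(a)–(c): forbidden (ΔS, ΔL, ΔJ).
(a)–(d): forbidden (parity, ΔS, ΔL, ΔJ).
(b)–(c): allowed.
(b)–(d): forbidden (parity, ΔL).
(c)–(d): allowed.
Allowed pairs: 2 of 6.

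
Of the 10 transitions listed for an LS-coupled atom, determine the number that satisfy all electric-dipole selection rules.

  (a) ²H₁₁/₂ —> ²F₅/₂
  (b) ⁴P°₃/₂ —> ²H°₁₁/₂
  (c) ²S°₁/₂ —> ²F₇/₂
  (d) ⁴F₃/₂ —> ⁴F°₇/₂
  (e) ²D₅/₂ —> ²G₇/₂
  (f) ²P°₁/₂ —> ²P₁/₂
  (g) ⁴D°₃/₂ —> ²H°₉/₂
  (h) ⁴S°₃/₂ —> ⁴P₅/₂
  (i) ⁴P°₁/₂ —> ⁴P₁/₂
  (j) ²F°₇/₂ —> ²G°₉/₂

(a) forbidden (parity, ΔL, ΔJ fail)
(b) forbidden (parity, ΔS, ΔL, ΔJ fail)
(c) forbidden (ΔL, ΔJ fail)
(d) forbidden (ΔJ fails)
(e) forbidden (parity, ΔL fail)
(f) allowed
(g) forbidden (parity, ΔS, ΔL, ΔJ fail)
(h) allowed
(i) allowed
(j) forbidden (parity fails)
Total allowed: 3 of 10.

3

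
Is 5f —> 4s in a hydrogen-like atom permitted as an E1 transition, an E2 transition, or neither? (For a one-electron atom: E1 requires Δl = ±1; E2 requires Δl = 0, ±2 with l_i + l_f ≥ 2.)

Δl = 0 − 3 = -3; l_i + l_f = 3.
E1 (Δl = ±1): not satisfied.
E2 (Δl = 0,±2, l_i+l_f ≥ 2): not satisfied.

neither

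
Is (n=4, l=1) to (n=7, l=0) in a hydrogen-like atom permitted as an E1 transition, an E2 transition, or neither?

Δl = 0 − 1 = -1; l_i + l_f = 1.
E1 (Δl = ±1): satisfied.
E2 (Δl = 0,±2, l_i+l_f ≥ 2): not satisfied.

E1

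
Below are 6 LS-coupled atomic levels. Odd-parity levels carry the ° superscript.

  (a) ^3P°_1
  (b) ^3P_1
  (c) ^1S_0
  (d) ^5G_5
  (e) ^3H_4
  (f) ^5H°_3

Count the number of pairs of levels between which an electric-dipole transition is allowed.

(a)–(b): allowed.
(a)–(c): forbidden (ΔS).
(a)–(d): forbidden (ΔS, ΔL, ΔJ).
(a)–(e): forbidden (ΔL, ΔJ).
(a)–(f): forbidden (parity, ΔS, ΔL, ΔJ).
(b)–(c): forbidden (parity, ΔS).
(b)–(d): forbidden (parity, ΔS, ΔL, ΔJ).
(b)–(e): forbidden (parity, ΔL, ΔJ).
(b)–(f): forbidden (ΔS, ΔL, ΔJ).
(c)–(d): forbidden (parity, ΔS, ΔL, ΔJ).
(c)–(e): forbidden (parity, ΔS, ΔL, ΔJ).
(c)–(f): forbidden (ΔS, ΔL, ΔJ).
(d)–(e): forbidden (parity, ΔS).
(d)–(f): forbidden (ΔJ).
(e)–(f): forbidden (ΔS).
Allowed pairs: 1 of 15.

1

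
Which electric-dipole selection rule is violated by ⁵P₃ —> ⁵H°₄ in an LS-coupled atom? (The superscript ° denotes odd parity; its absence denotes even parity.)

Initial level: S=2, L=1, J=3, parity even. Final level: S=2, L=5, J=4, parity odd.
ΔL = 0, ±1 (not L=0↔0): L: 1 → 5, ΔL = +4 — fails.
ΔJ = 0, ±1 (not J=0↔0): J: 3 → 4, ΔJ = +1 — ok.
Parity must change: even → odd — ok.
ΔS = 0: S: 2 → 2 — ok.

the ΔL = 0, ±1 rule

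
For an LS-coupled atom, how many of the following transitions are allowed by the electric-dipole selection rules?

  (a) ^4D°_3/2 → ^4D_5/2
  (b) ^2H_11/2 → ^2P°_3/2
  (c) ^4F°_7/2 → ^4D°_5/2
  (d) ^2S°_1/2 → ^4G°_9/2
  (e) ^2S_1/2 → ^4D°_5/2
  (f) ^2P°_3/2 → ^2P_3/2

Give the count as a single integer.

2

(a) allowed
(b) forbidden (ΔL, ΔJ fail)
(c) forbidden (parity fails)
(d) forbidden (parity, ΔS, ΔL, ΔJ fail)
(e) forbidden (ΔS, ΔL, ΔJ fail)
(f) allowed
Total allowed: 2 of 6.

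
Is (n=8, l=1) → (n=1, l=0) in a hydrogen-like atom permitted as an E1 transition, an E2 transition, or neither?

Δl = 0 − 1 = -1; l_i + l_f = 1.
E1 (Δl = ±1): satisfied.
E2 (Δl = 0,±2, l_i+l_f ≥ 2): not satisfied.

E1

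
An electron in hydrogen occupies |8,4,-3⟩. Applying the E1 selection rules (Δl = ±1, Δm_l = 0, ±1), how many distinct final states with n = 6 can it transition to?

E1 requires Δl = ±1, so l_f ∈ {3, 5}; with 0 ≤ l_f ≤ n_f−1 = 5, the allowed l_f values are {3, 5}.
For l_f = 3: m_f ∈ {m_i−1, m_i, m_i+1} ∩ [−3, 3] = {-3, -2} → 2 states.
For l_f = 5: m_f ∈ {m_i−1, m_i, m_i+1} ∩ [−5, 5] = {-4, -3, -2} → 3 states.
Total: 5.

5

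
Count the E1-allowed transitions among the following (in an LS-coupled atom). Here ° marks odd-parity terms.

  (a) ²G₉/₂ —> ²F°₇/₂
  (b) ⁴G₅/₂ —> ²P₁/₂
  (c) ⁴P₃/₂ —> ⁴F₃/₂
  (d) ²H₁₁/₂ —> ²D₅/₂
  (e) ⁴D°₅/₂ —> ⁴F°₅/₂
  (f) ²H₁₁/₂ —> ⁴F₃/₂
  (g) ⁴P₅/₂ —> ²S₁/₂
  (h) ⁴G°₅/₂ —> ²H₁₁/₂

(a) allowed
(b) forbidden (parity, ΔS, ΔL, ΔJ fail)
(c) forbidden (parity, ΔL fail)
(d) forbidden (parity, ΔL, ΔJ fail)
(e) forbidden (parity fails)
(f) forbidden (parity, ΔS, ΔL, ΔJ fail)
(g) forbidden (parity, ΔS, ΔJ fail)
(h) forbidden (ΔS, ΔJ fail)
Total allowed: 1 of 8.

1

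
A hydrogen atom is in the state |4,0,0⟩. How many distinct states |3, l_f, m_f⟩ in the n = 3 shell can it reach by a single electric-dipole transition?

3

E1 requires Δl = ±1, so l_f ∈ {-1, 1}; with 0 ≤ l_f ≤ n_f−1 = 2, the allowed l_f values are {1}.
For l_f = 1: m_f ∈ {m_i−1, m_i, m_i+1} ∩ [−1, 1] = {-1, 0, 1} → 3 states.
Total: 3.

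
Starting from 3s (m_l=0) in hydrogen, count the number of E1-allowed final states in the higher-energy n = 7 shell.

E1 requires Δl = ±1, so l_f ∈ {-1, 1}; with 0 ≤ l_f ≤ n_f−1 = 6, the allowed l_f values are {1}.
For l_f = 1: m_f ∈ {m_i−1, m_i, m_i+1} ∩ [−1, 1] = {-1, 0, 1} → 3 states.
Total: 3.

3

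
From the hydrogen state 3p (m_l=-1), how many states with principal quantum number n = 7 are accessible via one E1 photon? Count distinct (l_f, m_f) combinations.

4

E1 requires Δl = ±1, so l_f ∈ {0, 2}; with 0 ≤ l_f ≤ n_f−1 = 6, the allowed l_f values are {0, 2}.
For l_f = 0: m_f ∈ {m_i−1, m_i, m_i+1} ∩ [−0, 0] = {0} → 1 state.
For l_f = 2: m_f ∈ {m_i−1, m_i, m_i+1} ∩ [−2, 2] = {-2, -1, 0} → 3 states.
Total: 4.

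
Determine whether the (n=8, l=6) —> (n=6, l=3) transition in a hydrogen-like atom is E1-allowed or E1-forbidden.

forbidden

Initial l = 6, final l = 3, so Δl = -3. E1 requires Δl = ±1: fails.
The transition is electric-dipole forbidden.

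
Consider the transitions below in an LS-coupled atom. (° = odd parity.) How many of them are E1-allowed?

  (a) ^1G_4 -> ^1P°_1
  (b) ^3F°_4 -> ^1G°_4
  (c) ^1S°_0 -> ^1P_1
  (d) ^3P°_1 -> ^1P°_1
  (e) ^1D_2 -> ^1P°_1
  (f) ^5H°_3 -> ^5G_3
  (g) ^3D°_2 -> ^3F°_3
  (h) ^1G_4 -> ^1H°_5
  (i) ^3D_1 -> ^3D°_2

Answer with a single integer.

(a) forbidden (ΔL, ΔJ fail)
(b) forbidden (parity, ΔS fail)
(c) allowed
(d) forbidden (parity, ΔS fail)
(e) allowed
(f) allowed
(g) forbidden (parity fails)
(h) allowed
(i) allowed
Total allowed: 5 of 9.

5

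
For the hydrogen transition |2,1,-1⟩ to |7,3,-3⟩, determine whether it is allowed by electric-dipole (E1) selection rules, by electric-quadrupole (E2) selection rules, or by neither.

Δl = 3 − 1 = +2; l_i + l_f = 4.
Δm_l = -2.
E1 (Δl = ±1, |Δm_l| ≤ 1): not satisfied.
E2 (Δl = 0,±2, l_i+l_f ≥ 2, |Δm_l| ≤ 2): satisfied.

E2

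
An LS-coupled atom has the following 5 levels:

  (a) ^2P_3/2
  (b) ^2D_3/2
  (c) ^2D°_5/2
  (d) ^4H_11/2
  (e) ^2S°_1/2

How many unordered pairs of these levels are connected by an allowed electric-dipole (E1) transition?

3

(a)–(b): forbidden (parity).
(a)–(c): allowed.
(a)–(d): forbidden (parity, ΔS, ΔL, ΔJ).
(a)–(e): allowed.
(b)–(c): allowed.
(b)–(d): forbidden (parity, ΔS, ΔL, ΔJ).
(b)–(e): forbidden (ΔL).
(c)–(d): forbidden (ΔS, ΔL, ΔJ).
(c)–(e): forbidden (parity, ΔL, ΔJ).
(d)–(e): forbidden (ΔS, ΔL, ΔJ).
Allowed pairs: 3 of 10.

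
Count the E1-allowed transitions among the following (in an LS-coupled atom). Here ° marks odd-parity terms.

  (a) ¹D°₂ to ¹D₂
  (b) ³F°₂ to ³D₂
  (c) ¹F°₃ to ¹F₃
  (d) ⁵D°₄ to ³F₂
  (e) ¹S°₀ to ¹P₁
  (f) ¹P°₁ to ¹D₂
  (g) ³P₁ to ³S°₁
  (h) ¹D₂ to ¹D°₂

(a) allowed
(b) allowed
(c) allowed
(d) forbidden (ΔS, ΔJ fail)
(e) allowed
(f) allowed
(g) allowed
(h) allowed
Total allowed: 7 of 8.

7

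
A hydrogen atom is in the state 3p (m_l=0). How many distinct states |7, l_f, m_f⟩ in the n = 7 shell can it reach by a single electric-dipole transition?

E1 requires Δl = ±1, so l_f ∈ {0, 2}; with 0 ≤ l_f ≤ n_f−1 = 6, the allowed l_f values are {0, 2}.
For l_f = 0: m_f ∈ {m_i−1, m_i, m_i+1} ∩ [−0, 0] = {0} → 1 state.
For l_f = 2: m_f ∈ {m_i−1, m_i, m_i+1} ∩ [−2, 2] = {-1, 0, 1} → 3 states.
Total: 4.

4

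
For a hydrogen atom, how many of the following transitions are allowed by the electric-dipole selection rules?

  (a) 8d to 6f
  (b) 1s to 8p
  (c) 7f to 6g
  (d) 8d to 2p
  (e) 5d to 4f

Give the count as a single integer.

5

(a) allowed
(b) allowed
(c) allowed
(d) allowed
(e) allowed
Total allowed: 5 of 5.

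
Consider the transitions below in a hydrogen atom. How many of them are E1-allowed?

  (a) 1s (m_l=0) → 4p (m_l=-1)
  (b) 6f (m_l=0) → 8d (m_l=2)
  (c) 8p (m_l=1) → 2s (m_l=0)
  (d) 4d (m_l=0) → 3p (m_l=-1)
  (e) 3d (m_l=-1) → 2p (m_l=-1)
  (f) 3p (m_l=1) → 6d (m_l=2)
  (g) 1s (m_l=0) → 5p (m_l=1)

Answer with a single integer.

(a) allowed
(b) forbidden — Δm_l = +2 (E1 requires Δm_l = 0, ±1)
(c) allowed
(d) allowed
(e) allowed
(f) allowed
(g) allowed
Total allowed: 6 of 7.

6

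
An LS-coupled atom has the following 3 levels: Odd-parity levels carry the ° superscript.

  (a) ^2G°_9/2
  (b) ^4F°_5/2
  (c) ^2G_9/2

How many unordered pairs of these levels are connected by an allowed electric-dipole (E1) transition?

(a)–(b): forbidden (parity, ΔS, ΔJ).
(a)–(c): allowed.
(b)–(c): forbidden (ΔS, ΔJ).
Allowed pairs: 1 of 3.

1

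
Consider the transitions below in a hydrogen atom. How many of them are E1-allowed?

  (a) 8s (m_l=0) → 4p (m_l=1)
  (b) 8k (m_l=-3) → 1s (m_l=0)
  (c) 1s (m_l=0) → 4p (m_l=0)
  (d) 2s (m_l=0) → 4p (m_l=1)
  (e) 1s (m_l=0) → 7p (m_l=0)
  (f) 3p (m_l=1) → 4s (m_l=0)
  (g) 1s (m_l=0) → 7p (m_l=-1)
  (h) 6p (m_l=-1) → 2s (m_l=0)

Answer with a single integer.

7

(a) allowed
(b) forbidden — Δl = -7 (E1 requires Δl = ±1); Δm_l = +3 (E1 requires Δm_l = 0, ±1)
(c) allowed
(d) allowed
(e) allowed
(f) allowed
(g) allowed
(h) allowed
Total allowed: 7 of 8.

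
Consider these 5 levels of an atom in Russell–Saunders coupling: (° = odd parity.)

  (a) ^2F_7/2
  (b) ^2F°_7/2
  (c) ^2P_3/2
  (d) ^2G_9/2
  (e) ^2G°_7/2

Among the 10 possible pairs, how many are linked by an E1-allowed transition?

(a)–(b): allowed.
(a)–(c): forbidden (parity, ΔL, ΔJ).
(a)–(d): forbidden (parity).
(a)–(e): allowed.
(b)–(c): forbidden (ΔL, ΔJ).
(b)–(d): allowed.
(b)–(e): forbidden (parity).
(c)–(d): forbidden (parity, ΔL, ΔJ).
(c)–(e): forbidden (ΔL, ΔJ).
(d)–(e): allowed.
Allowed pairs: 4 of 10.

4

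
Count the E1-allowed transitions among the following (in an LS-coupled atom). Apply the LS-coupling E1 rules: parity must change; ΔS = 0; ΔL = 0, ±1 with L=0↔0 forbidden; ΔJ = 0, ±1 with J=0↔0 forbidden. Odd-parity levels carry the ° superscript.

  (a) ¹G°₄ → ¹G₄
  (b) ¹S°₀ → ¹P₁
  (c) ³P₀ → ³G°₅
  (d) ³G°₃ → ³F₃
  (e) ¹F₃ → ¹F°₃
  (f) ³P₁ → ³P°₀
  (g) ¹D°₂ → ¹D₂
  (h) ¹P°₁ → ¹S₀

7

(a) allowed
(b) allowed
(c) forbidden (ΔL, ΔJ fail)
(d) allowed
(e) allowed
(f) allowed
(g) allowed
(h) allowed
Total allowed: 7 of 8.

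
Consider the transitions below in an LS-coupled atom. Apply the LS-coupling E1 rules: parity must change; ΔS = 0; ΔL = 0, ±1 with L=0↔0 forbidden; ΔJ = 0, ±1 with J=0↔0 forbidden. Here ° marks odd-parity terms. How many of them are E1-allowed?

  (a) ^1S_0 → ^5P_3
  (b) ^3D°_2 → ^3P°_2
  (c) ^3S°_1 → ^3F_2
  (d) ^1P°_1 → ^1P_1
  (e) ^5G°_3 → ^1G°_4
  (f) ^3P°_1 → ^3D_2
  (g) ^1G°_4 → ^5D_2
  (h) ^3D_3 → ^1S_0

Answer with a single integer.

(a) forbidden (parity, ΔS, ΔJ fail)
(b) forbidden (parity fails)
(c) forbidden (ΔL fails)
(d) allowed
(e) forbidden (parity, ΔS fail)
(f) allowed
(g) forbidden (ΔS, ΔL, ΔJ fail)
(h) forbidden (parity, ΔS, ΔL, ΔJ fail)
Total allowed: 2 of 8.

2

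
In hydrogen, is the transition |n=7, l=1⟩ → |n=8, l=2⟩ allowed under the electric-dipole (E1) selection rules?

allowed

Δl = 2 − 1 = +1; the E1 rule Δl = ±1 is ok.
All E1 selection rules are satisfied.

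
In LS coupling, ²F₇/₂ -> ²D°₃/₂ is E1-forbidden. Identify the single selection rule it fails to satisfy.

Parity must change: even → odd — ✓.
ΔL = 0, ±1 (not L=0↔0): L: 3 → 2, ΔL = -1 — ✓.
ΔJ = 0, ±1 (not J=0↔0): J: 7/2 → 3/2, ΔJ = -2 — ✗.
ΔS = 0: S: 1/2 → 1/2 — ✓.

the ΔJ = 0, ±1 rule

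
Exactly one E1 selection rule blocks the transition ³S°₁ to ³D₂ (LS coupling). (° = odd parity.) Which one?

Reading off the term symbols: S 1→1, L 0→2, J 1→2, parity odd→even.
Parity must change: odd → even — ✓.
ΔS = 0: S: 1 → 1 — ✓.
ΔL = 0, ±1 (not L=0↔0): L: 0 → 2, ΔL = +2 — ✗.
ΔJ = 0, ±1 (not J=0↔0): J: 1 → 2, ΔJ = +1 — ✓.

the ΔL = 0, ±1 rule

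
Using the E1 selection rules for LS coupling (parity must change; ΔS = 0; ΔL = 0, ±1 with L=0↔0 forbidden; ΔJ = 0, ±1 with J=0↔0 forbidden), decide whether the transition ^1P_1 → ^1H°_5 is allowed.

forbidden

Parity must change: even → odd — satisfied.
ΔS = 0: S: 0 → 0 — satisfied.
ΔL = 0, ±1 (not L=0↔0): L: 1 → 5, ΔL = +4 — violated.
ΔJ = 0, ±1 (not J=0↔0): J: 1 → 5, ΔJ = +4 — violated.
Rule(s) violated: ΔL, ΔJ.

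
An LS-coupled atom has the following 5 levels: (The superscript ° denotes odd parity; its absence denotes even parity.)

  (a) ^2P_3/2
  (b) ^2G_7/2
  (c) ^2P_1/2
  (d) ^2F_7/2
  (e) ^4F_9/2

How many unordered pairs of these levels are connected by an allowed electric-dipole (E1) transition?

0

(a)–(b): forbidden (parity, ΔL, ΔJ).
(a)–(c): forbidden (parity).
(a)–(d): forbidden (parity, ΔL, ΔJ).
(a)–(e): forbidden (parity, ΔS, ΔL, ΔJ).
(b)–(c): forbidden (parity, ΔL, ΔJ).
(b)–(d): forbidden (parity).
(b)–(e): forbidden (parity, ΔS).
(c)–(d): forbidden (parity, ΔL, ΔJ).
(c)–(e): forbidden (parity, ΔS, ΔL, ΔJ).
(d)–(e): forbidden (parity, ΔS).
Allowed pairs: 0 of 10.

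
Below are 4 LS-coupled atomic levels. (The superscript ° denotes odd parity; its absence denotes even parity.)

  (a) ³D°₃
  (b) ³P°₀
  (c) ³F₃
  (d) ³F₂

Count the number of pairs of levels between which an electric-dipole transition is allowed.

(a)–(b): forbidden (parity, ΔJ).
(a)–(c): allowed.
(a)–(d): allowed.
(b)–(c): forbidden (ΔL, ΔJ).
(b)–(d): forbidden (ΔL, ΔJ).
(c)–(d): forbidden (parity).
Allowed pairs: 2 of 6.

2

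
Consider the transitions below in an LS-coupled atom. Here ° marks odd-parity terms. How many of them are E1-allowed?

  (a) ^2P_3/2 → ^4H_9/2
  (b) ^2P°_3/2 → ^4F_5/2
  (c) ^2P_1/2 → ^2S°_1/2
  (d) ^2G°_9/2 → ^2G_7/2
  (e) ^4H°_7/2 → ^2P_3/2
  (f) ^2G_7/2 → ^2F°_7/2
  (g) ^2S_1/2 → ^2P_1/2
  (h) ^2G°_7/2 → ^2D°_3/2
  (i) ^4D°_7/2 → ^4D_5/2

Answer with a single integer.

4

(a) forbidden (parity, ΔS, ΔL, ΔJ fail)
(b) forbidden (ΔS, ΔL fail)
(c) allowed
(d) allowed
(e) forbidden (ΔS, ΔL, ΔJ fail)
(f) allowed
(g) forbidden (parity fails)
(h) forbidden (parity, ΔL, ΔJ fail)
(i) allowed
Total allowed: 4 of 9.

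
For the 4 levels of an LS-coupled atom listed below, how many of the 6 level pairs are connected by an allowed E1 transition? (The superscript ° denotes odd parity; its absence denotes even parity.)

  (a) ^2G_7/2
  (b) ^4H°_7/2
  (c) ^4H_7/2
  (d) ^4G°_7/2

2

(a)–(b): forbidden (ΔS).
(a)–(c): forbidden (parity, ΔS).
(a)–(d): forbidden (ΔS).
(b)–(c): allowed.
(b)–(d): forbidden (parity).
(c)–(d): allowed.
Allowed pairs: 2 of 6.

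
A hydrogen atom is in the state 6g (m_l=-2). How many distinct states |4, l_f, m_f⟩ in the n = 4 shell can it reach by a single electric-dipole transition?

E1 requires Δl = ±1, so l_f ∈ {3, 5}; with 0 ≤ l_f ≤ n_f−1 = 3, the allowed l_f values are {3}.
For l_f = 3: m_f ∈ {m_i−1, m_i, m_i+1} ∩ [−3, 3] = {-3, -2, -1} → 3 states.
Total: 3.

3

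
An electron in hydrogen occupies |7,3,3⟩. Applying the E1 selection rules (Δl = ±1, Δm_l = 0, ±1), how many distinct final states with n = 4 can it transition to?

1

E1 requires Δl = ±1, so l_f ∈ {2, 4}; with 0 ≤ l_f ≤ n_f−1 = 3, the allowed l_f values are {2}.
For l_f = 2: m_f ∈ {m_i−1, m_i, m_i+1} ∩ [−2, 2] = {2} → 1 state.
Total: 1.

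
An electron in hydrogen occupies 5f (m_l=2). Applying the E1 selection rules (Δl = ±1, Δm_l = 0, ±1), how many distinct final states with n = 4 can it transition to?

2

E1 requires Δl = ±1, so l_f ∈ {2, 4}; with 0 ≤ l_f ≤ n_f−1 = 3, the allowed l_f values are {2}.
For l_f = 2: m_f ∈ {m_i−1, m_i, m_i+1} ∩ [−2, 2] = {1, 2} → 2 states.
Total: 2.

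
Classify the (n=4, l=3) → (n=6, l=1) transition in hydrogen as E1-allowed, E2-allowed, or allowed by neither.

Δl = 1 − 3 = -2; l_i + l_f = 4.
E1 (Δl = ±1): not satisfied.
E2 (Δl = 0,±2, l_i+l_f ≥ 2): satisfied.

E2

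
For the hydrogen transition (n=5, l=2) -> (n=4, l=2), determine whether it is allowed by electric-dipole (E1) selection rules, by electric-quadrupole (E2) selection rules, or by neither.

Δl = 2 − 2 = +0; l_i + l_f = 4.
E1 (Δl = ±1): not satisfied.
E2 (Δl = 0,±2, l_i+l_f ≥ 2): satisfied.

E2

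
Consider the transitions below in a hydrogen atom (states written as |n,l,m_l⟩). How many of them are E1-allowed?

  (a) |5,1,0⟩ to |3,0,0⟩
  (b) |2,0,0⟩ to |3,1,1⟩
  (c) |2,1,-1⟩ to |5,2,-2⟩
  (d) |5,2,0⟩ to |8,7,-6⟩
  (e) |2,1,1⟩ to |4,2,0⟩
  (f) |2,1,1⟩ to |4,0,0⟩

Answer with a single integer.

(a) allowed
(b) allowed
(c) allowed
(d) forbidden — Δl = +5 (E1 requires Δl = ±1); Δm_l = -6 (E1 requires Δm_l = 0, ±1)
(e) allowed
(f) allowed
Total allowed: 5 of 6.

5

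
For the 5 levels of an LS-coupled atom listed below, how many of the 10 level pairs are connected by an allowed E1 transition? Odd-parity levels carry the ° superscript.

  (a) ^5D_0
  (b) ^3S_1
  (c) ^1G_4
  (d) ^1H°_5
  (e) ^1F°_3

(a)–(b): forbidden (parity, ΔS, ΔL).
(a)–(c): forbidden (parity, ΔS, ΔL, ΔJ).
(a)–(d): forbidden (ΔS, ΔL, ΔJ).
(a)–(e): forbidden (ΔS, ΔJ).
(b)–(c): forbidden (parity, ΔS, ΔL, ΔJ).
(b)–(d): forbidden (ΔS, ΔL, ΔJ).
(b)–(e): forbidden (ΔS, ΔL, ΔJ).
(c)–(d): allowed.
(c)–(e): allowed.
(d)–(e): forbidden (parity, ΔL, ΔJ).
Allowed pairs: 2 of 10.

2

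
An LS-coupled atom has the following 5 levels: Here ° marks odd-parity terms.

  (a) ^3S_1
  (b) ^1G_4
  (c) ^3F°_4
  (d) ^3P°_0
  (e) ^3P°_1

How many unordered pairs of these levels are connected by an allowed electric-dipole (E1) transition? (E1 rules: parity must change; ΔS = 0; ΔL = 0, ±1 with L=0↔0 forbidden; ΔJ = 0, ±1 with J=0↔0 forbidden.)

2

(a)–(b): forbidden (parity, ΔS, ΔL, ΔJ).
(a)–(c): forbidden (ΔL, ΔJ).
(a)–(d): allowed.
(a)–(e): allowed.
(b)–(c): forbidden (ΔS).
(b)–(d): forbidden (ΔS, ΔL, ΔJ).
(b)–(e): forbidden (ΔS, ΔL, ΔJ).
(c)–(d): forbidden (parity, ΔL, ΔJ).
(c)–(e): forbidden (parity, ΔL, ΔJ).
(d)–(e): forbidden (parity).
Allowed pairs: 2 of 10.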